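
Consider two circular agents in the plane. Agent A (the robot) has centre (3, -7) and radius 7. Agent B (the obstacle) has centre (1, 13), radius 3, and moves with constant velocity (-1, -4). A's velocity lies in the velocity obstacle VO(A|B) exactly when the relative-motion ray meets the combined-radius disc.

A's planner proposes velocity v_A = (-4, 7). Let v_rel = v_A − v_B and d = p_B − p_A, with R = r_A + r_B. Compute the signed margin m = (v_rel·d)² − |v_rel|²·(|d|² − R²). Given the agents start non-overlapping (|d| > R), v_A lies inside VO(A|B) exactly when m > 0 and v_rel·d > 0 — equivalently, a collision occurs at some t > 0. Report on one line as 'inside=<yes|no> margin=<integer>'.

d = (-2, 20),  |d|² = 404;  R = 7+3 = 10,  c = 404−10² = 304
v_rel = (-3, 11),  |v_rel|² = 130;  v_rel·d = (-3)·(-2) + (11)·(20) = 226
130·t² − 452·t + 304 = 0  ⇒  m = 226² − 130·304 = 11556
m = 11556 > 0,  v_rel·d = 226 > 0  ⇒  inside

inside=yes margin=11556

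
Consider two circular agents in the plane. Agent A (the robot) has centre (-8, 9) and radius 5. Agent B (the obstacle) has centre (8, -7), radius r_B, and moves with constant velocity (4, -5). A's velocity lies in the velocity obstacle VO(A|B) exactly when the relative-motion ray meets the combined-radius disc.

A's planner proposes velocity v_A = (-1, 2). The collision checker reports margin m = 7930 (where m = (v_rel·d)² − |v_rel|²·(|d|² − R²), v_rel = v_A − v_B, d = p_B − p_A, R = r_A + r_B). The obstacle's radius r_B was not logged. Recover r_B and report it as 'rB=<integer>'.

m = 7930
d = (16, -16);  v_rel = (-5, 7),  |v_rel|² = 74
v_rel×d = (-5)·(-16) − (7)·(16) = -32
since m = R²·74 − (-32)²:  R² = (1024 + 7930) / 74 = 121
R = √121 = 11  ⇒  r_B = 11 − 5 = 6

rB=6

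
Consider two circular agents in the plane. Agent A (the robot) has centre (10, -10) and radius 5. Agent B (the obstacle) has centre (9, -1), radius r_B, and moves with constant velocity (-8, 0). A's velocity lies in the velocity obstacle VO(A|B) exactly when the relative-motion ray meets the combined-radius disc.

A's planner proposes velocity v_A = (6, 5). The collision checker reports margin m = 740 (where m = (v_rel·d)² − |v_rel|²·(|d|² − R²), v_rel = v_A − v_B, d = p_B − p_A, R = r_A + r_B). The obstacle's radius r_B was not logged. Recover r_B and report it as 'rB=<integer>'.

m = 740
d = (-1, 9);  v_rel = (14, 5),  |v_rel|² = 221
v_rel×d = (14)·(9) − (5)·(-1) = 131
since m = R²·221 − 131²:  R² = (17161 + 740) / 221 = 81
R = √81 = 9  ⇒  r_B = 9 − 5 = 4

rB=4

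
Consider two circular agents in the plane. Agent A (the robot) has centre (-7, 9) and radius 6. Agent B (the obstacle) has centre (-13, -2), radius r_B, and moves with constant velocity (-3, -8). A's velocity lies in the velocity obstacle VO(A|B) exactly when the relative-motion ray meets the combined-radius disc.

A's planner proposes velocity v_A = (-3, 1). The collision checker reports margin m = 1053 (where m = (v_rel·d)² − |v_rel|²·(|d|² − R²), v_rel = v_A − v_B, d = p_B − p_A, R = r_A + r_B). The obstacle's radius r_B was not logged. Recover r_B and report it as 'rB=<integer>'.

m = 1053
d = (-6, -11);  v_rel = (0, 9),  |v_rel|² = 81
v_rel×d = (0)·(-11) − (9)·(-6) = 54
since m = R²·81 − 54²:  R² = (2916 + 1053) / 81 = 49
R = √49 = 7  ⇒  r_B = 7 − 6 = 1

rB=1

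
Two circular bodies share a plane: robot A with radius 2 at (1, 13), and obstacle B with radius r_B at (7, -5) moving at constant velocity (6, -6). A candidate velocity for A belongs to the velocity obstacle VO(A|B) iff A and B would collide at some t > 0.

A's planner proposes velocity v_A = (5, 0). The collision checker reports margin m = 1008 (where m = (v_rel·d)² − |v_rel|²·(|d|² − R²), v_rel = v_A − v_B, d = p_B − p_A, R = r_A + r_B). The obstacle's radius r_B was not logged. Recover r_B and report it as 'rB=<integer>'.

m = 1008
d = (6, -18);  v_rel = (-1, 6),  |v_rel|² = 37
v_rel×d = (-1)·(-18) − (6)·(6) = -18
since m = R²·37 − (-18)²:  R² = (324 + 1008) / 37 = 36
R = √36 = 6  ⇒  r_B = 6 − 2 = 4

rB=4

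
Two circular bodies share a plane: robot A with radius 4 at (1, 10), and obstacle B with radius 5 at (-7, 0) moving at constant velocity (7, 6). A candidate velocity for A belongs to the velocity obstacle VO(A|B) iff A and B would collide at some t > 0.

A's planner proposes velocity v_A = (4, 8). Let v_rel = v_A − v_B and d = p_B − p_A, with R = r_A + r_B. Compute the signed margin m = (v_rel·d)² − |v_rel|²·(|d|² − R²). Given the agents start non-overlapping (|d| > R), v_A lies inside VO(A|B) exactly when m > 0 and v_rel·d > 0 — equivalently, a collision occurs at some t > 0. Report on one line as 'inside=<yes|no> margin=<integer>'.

d = (-8, -10),  |d|² = 164;  R = 4+5 = 9,  c = 164−9² = 83
v_rel = (-3, 2),  |v_rel|² = 13;  v_rel·d = (-3)·(-8) + (2)·(-10) = 4
13·t² − 8·t + 83 = 0  ⇒  m = 4² − 13·83 = -1063
m = -1063 < 0,  v_rel·d = 4 > 0  ⇒  outside

inside=no margin=-1063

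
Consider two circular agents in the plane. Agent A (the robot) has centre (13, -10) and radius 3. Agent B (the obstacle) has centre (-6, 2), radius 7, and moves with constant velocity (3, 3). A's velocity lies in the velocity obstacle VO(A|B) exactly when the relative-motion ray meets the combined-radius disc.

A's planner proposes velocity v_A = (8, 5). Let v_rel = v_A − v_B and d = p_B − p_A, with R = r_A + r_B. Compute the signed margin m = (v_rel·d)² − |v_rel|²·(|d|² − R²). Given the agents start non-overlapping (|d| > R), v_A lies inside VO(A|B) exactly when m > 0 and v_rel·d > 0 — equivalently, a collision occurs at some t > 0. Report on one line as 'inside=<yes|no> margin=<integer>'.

d = (-19, 12),  |d|² = 505;  R = 3+7 = 10,  c = 505−10² = 405
v_rel = (5, 2),  |v_rel|² = 29;  v_rel·d = (5)·(-19) + (2)·(12) = -71
29·t² + 142·t + 405 = 0  ⇒  m = (-71)² − 29·405 = -6704
m = -6704 < 0,  v_rel·d = -71 < 0  ⇒  outside

inside=no margin=-6704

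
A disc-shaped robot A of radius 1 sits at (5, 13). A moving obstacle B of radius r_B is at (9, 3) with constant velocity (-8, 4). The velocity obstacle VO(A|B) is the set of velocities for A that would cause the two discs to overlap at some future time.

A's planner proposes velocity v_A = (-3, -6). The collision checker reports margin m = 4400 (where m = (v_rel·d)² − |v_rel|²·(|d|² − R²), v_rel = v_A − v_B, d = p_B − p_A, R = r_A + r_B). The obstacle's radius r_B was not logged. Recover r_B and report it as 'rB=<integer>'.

m = 4400
d = (4, -10);  v_rel = (5, -10),  |v_rel|² = 125
v_rel×d = (5)·(-10) − (-10)·(4) = -10
since m = R²·125 − (-10)²:  R² = (100 + 4400) / 125 = 36
R = √36 = 6  ⇒  r_B = 6 − 1 = 5

rB=5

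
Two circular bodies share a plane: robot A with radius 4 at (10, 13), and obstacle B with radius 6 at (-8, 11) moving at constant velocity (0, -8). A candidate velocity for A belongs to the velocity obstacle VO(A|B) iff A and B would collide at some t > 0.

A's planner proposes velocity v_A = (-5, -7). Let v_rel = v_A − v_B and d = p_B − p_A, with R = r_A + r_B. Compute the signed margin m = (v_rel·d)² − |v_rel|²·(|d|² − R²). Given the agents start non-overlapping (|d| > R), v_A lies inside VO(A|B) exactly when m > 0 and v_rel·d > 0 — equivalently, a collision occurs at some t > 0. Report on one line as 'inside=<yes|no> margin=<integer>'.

d = (-18, -2),  |d|² = 328;  R = 4+6 = 10,  c = 328−10² = 228
v_rel = (-5, 1),  |v_rel|² = 26;  v_rel·d = (-5)·(-18) + (1)·(-2) = 88
26·t² − 176·t + 228 = 0  ⇒  m = 88² − 26·228 = 1816
m = 1816 > 0,  v_rel·d = 88 > 0  ⇒  inside

inside=yes margin=1816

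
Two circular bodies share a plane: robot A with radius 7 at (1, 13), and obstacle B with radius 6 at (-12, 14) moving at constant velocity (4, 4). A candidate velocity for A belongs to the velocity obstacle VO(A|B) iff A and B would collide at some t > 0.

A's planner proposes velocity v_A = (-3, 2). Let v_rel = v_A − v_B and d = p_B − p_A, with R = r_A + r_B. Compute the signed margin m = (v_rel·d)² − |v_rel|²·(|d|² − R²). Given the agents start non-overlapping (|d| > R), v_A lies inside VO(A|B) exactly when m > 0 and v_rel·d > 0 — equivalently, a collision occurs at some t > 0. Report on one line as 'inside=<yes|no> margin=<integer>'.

d = (-13, 1),  |d|² = 170;  R = 7+6 = 13,  c = 170−13² = 1
v_rel = (-7, -2),  |v_rel|² = 53;  v_rel·d = (-7)·(-13) + (-2)·(1) = 89
53·t² − 178·t + 1 = 0  ⇒  m = 89² − 53·1 = 7868
m = 7868 > 0,  v_rel·d = 89 > 0  ⇒  inside

inside=yes margin=7868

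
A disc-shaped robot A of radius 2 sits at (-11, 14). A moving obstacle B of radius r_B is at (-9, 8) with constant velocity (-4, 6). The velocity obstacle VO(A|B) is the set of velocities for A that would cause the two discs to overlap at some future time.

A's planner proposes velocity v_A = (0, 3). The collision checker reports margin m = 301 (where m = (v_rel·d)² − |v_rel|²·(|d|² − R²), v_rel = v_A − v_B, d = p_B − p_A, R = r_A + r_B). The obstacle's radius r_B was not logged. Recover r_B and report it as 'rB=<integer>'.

m = 301
d = (2, -6);  v_rel = (4, -3),  |v_rel|² = 25
v_rel×d = (4)·(-6) − (-3)·(2) = -18
since m = R²·25 − (-18)²:  R² = (324 + 301) / 25 = 25
R = √25 = 5  ⇒  r_B = 5 − 2 = 3

rB=3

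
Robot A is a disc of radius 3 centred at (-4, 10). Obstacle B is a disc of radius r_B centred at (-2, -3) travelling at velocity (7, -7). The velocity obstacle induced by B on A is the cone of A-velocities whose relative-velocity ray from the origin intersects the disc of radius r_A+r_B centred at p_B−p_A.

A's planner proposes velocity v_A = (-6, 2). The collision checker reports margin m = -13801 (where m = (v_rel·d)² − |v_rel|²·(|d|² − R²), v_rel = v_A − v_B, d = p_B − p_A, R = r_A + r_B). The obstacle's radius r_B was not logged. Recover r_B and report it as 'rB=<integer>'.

m = -13801
d = (2, -13);  v_rel = (-13, 9),  |v_rel|² = 250
v_rel×d = (-13)·(-13) − (9)·(2) = 151
since m = R²·250 − 151²:  R² = (22801 + -13801) / 250 = 36
R = √36 = 6  ⇒  r_B = 6 − 3 = 3

rB=3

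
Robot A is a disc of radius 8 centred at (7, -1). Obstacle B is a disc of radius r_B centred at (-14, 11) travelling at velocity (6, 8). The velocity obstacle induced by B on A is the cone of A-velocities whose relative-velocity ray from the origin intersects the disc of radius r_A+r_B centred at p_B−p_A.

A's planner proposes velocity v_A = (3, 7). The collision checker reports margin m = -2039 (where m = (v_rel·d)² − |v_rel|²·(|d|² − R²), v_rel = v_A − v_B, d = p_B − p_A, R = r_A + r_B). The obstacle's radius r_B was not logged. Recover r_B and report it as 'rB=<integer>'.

m = -2039
d = (-21, 12);  v_rel = (-3, -1),  |v_rel|² = 10
v_rel×d = (-3)·(12) − (-1)·(-21) = -57
since m = R²·10 − (-57)²:  R² = (3249 + -2039) / 10 = 121
R = √121 = 11  ⇒  r_B = 11 − 8 = 3

rB=3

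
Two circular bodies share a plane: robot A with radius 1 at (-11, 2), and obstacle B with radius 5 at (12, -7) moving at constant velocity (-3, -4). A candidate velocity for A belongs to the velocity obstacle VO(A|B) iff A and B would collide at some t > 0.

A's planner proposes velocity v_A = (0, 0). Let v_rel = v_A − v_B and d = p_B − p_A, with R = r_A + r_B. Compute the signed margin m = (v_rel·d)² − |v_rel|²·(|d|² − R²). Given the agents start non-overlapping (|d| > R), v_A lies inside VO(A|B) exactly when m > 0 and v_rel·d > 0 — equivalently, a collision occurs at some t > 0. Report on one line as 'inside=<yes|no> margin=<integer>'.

d = (23, -9),  |d|² = 610;  R = 1+5 = 6,  c = 610−6² = 574
v_rel = (3, 4),  |v_rel|² = 25;  v_rel·d = (3)·(23) + (4)·(-9) = 33
25·t² − 66·t + 574 = 0  ⇒  m = 33² − 25·574 = -13261
m = -13261 < 0,  v_rel·d = 33 > 0  ⇒  outside

inside=no margin=-13261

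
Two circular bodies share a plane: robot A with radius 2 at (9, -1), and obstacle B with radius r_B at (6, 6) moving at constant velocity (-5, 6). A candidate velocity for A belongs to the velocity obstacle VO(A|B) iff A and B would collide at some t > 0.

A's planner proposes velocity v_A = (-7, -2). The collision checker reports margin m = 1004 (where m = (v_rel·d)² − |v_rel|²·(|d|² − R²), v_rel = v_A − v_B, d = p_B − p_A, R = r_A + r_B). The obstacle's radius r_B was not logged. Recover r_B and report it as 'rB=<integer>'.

m = 1004
d = (-3, 7);  v_rel = (-2, -8),  |v_rel|² = 68
v_rel×d = (-2)·(7) − (-8)·(-3) = -38
since m = R²·68 − (-38)²:  R² = (1444 + 1004) / 68 = 36
R = √36 = 6  ⇒  r_B = 6 − 2 = 4

rB=4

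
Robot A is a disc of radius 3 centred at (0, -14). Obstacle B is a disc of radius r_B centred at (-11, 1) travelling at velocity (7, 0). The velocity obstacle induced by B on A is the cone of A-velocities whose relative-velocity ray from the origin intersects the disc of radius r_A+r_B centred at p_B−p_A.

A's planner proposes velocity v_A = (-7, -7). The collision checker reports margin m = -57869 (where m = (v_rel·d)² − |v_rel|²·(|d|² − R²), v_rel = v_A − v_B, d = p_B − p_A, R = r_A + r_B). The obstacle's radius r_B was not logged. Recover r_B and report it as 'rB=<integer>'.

m = -57869
d = (-11, 15);  v_rel = (-14, -7),  |v_rel|² = 245
v_rel×d = (-14)·(15) − (-7)·(-11) = -287
since m = R²·245 − (-287)²:  R² = (82369 + -57869) / 245 = 100
R = √100 = 10  ⇒  r_B = 10 − 3 = 7

rB=7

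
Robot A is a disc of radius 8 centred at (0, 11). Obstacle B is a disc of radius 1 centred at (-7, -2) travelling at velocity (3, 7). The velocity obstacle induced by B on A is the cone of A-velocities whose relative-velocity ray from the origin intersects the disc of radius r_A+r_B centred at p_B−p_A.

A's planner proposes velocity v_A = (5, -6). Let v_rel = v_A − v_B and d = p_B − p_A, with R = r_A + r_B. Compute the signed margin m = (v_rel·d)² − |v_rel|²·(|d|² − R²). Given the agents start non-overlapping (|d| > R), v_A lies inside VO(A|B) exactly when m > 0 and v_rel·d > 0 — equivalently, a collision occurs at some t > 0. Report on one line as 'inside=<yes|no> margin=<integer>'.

d = (-7, -13),  |d|² = 218;  R = 8+1 = 9,  c = 218−9² = 137
v_rel = (2, -13),  |v_rel|² = 173;  v_rel·d = (2)·(-7) + (-13)·(-13) = 155
173·t² − 310·t + 137 = 0  ⇒  m = 155² − 173·137 = 324
m = 324 > 0,  v_rel·d = 155 > 0  ⇒  inside

inside=yes margin=324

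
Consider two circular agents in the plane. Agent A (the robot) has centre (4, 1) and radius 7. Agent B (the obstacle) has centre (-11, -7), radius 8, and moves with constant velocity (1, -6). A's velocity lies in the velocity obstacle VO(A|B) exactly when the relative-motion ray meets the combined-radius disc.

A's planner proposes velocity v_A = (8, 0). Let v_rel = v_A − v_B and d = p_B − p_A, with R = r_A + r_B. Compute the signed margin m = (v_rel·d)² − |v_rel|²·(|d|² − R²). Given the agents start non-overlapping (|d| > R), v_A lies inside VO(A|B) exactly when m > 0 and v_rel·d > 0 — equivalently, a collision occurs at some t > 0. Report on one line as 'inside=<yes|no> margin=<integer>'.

d = (-15, -8),  |d|² = 289;  R = 7+8 = 15,  c = 289−15² = 64
v_rel = (7, 6),  |v_rel|² = 85;  v_rel·d = (7)·(-15) + (6)·(-8) = -153
85·t² + 306·t + 64 = 0  ⇒  m = (-153)² − 85·64 = 17969
m = 17969 > 0,  v_rel·d = -153 < 0  ⇒  outside

inside=no margin=17969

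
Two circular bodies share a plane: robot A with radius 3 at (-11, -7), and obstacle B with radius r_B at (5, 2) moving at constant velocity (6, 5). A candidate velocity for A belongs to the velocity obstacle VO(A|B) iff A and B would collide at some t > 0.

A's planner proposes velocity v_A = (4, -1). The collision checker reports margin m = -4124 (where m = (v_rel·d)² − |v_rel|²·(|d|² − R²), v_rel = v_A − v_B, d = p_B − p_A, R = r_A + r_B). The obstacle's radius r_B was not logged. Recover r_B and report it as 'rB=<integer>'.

m = -4124
d = (16, 9);  v_rel = (-2, -6),  |v_rel|² = 40
v_rel×d = (-2)·(9) − (-6)·(16) = 78
since m = R²·40 − 78²:  R² = (6084 + -4124) / 40 = 49
R = √49 = 7  ⇒  r_B = 7 − 3 = 4

rB=4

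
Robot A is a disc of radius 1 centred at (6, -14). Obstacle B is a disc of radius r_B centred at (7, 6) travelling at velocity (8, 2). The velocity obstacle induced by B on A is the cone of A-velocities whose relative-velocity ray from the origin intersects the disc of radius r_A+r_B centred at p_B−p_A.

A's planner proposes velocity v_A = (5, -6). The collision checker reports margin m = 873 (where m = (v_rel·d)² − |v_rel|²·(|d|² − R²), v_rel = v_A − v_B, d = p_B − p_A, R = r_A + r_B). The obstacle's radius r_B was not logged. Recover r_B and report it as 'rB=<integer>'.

m = 873
d = (1, 20);  v_rel = (-3, -8),  |v_rel|² = 73
v_rel×d = (-3)·(20) − (-8)·(1) = -52
since m = R²·73 − (-52)²:  R² = (2704 + 873) / 73 = 49
R = √49 = 7  ⇒  r_B = 7 − 1 = 6

rB=6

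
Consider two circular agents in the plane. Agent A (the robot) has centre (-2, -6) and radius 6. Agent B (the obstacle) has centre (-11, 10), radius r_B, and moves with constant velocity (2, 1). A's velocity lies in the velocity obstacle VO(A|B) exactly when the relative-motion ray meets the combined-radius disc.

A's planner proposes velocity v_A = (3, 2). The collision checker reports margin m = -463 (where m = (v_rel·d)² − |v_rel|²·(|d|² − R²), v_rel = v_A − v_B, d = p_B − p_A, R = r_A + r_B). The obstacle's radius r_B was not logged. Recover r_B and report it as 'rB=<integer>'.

m = -463
d = (-9, 16);  v_rel = (1, 1),  |v_rel|² = 2
v_rel×d = (1)·(16) − (1)·(-9) = 25
since m = R²·2 − 25²:  R² = (625 + -463) / 2 = 81
R = √81 = 9  ⇒  r_B = 9 − 6 = 3

rB=3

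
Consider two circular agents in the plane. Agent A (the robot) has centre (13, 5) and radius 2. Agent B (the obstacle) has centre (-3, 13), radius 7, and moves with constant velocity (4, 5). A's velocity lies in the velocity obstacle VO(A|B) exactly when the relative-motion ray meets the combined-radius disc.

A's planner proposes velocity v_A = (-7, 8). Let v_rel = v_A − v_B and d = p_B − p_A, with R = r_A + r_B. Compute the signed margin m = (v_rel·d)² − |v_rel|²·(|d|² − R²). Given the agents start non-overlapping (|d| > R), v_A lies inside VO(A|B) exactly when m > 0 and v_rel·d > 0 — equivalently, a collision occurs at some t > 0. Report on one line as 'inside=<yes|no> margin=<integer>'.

d = (-16, 8),  |d|² = 320;  R = 2+7 = 9,  c = 320−9² = 239
v_rel = (-11, 3),  |v_rel|² = 130;  v_rel·d = (-11)·(-16) + (3)·(8) = 200
130·t² − 400·t + 239 = 0  ⇒  m = 200² − 130·239 = 8930
m = 8930 > 0,  v_rel·d = 200 > 0  ⇒  inside

inside=yes margin=8930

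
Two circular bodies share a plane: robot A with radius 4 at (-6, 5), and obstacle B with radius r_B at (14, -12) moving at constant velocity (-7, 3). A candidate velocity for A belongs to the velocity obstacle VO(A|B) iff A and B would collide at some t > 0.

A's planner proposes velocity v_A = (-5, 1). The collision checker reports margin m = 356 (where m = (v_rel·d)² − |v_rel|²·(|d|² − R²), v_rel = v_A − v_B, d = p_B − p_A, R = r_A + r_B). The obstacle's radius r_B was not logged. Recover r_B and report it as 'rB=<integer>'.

m = 356
d = (20, -17);  v_rel = (2, -2),  |v_rel|² = 8
v_rel×d = (2)·(-17) − (-2)·(20) = 6
since m = R²·8 − 6²:  R² = (36 + 356) / 8 = 49
R = √49 = 7  ⇒  r_B = 7 − 4 = 3

rB=3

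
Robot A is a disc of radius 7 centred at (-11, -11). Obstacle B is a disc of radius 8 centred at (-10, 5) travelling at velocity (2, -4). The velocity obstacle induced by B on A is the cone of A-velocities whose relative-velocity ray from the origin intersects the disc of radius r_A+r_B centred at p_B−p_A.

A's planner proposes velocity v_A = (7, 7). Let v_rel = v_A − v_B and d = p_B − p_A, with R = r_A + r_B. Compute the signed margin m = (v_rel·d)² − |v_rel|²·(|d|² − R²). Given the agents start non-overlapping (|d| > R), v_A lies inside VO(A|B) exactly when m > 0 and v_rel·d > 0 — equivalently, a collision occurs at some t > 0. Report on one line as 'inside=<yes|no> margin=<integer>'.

d = (1, 16),  |d|² = 257;  R = 7+8 = 15,  c = 257−15² = 32
v_rel = (5, 11),  |v_rel|² = 146;  v_rel·d = (5)·(1) + (11)·(16) = 181
146·t² − 362·t + 32 = 0  ⇒  m = 181² − 146·32 = 28089
m = 28089 > 0,  v_rel·d = 181 > 0  ⇒  inside

inside=yes margin=28089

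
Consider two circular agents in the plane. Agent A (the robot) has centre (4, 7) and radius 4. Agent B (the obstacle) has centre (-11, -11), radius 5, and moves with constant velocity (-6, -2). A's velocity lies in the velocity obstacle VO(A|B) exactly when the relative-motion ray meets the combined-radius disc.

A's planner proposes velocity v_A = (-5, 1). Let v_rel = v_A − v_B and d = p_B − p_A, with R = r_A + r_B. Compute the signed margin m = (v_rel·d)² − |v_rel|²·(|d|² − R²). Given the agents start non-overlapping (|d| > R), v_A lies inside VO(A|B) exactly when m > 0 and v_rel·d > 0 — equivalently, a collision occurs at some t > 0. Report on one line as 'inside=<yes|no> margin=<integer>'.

d = (-15, -18),  |d|² = 549;  R = 4+5 = 9,  c = 549−9² = 468
v_rel = (1, 3),  |v_rel|² = 10;  v_rel·d = (1)·(-15) + (3)·(-18) = -69
10·t² + 138·t + 468 = 0  ⇒  m = (-69)² − 10·468 = 81
m = 81 > 0,  v_rel·d = -69 < 0  ⇒  outside

inside=no margin=81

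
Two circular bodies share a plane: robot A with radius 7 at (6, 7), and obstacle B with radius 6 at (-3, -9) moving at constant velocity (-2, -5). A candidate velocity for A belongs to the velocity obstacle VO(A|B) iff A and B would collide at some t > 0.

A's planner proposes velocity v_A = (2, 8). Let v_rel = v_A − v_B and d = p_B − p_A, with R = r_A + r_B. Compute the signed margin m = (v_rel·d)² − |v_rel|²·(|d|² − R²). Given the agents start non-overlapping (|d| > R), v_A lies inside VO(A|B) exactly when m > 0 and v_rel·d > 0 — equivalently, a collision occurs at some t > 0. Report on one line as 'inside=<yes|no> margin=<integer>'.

d = (-9, -16),  |d|² = 337;  R = 7+6 = 13,  c = 337−13² = 168
v_rel = (4, 13),  |v_rel|² = 185;  v_rel·d = (4)·(-9) + (13)·(-16) = -244
185·t² + 488·t + 168 = 0  ⇒  m = (-244)² − 185·168 = 28456
m = 28456 > 0,  v_rel·d = -244 < 0  ⇒  outside

inside=no margin=28456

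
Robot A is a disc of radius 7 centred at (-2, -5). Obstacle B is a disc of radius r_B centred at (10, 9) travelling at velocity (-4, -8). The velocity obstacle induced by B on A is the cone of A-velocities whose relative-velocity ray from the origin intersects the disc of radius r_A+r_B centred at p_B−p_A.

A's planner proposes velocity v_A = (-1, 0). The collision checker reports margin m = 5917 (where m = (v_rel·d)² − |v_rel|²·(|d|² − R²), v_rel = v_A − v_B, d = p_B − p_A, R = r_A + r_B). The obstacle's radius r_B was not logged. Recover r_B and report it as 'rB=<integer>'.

m = 5917
d = (12, 14);  v_rel = (3, 8),  |v_rel|² = 73
v_rel×d = (3)·(14) − (8)·(12) = -54
since m = R²·73 − (-54)²:  R² = (2916 + 5917) / 73 = 121
R = √121 = 11  ⇒  r_B = 11 − 7 = 4

rB=4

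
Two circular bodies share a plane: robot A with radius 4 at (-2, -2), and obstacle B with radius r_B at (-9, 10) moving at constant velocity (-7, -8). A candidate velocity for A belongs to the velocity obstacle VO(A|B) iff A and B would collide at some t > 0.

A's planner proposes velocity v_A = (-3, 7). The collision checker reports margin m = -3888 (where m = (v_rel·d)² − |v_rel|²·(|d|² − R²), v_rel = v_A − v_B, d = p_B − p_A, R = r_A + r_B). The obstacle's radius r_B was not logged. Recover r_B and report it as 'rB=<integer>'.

m = -3888
d = (-7, 12);  v_rel = (4, 15),  |v_rel|² = 241
v_rel×d = (4)·(12) − (15)·(-7) = 153
since m = R²·241 − 153²:  R² = (23409 + -3888) / 241 = 81
R = √81 = 9  ⇒  r_B = 9 − 4 = 5

rB=5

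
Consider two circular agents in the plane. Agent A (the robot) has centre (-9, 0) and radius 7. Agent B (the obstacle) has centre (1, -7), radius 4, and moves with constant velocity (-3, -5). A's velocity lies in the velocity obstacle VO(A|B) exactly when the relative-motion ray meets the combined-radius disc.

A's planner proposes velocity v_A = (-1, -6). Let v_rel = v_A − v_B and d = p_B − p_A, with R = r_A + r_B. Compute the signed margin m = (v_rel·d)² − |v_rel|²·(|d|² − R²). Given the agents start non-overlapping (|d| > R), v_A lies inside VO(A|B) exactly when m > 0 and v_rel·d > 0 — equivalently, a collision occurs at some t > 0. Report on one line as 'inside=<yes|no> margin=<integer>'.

d = (10, -7),  |d|² = 149;  R = 7+4 = 11,  c = 149−11² = 28
v_rel = (2, -1),  |v_rel|² = 5;  v_rel·d = (2)·(10) + (-1)·(-7) = 27
5·t² − 54·t + 28 = 0  ⇒  m = 27² − 5·28 = 589
m = 589 > 0,  v_rel·d = 27 > 0  ⇒  inside

inside=yes margin=589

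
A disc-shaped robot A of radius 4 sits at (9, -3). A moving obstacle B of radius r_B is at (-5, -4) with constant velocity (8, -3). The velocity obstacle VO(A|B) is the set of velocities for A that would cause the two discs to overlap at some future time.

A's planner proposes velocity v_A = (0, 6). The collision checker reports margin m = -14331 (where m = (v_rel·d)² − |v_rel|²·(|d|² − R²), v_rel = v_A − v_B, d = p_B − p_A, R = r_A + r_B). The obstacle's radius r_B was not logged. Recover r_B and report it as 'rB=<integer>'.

m = -14331
d = (-14, -1);  v_rel = (-8, 9),  |v_rel|² = 145
v_rel×d = (-8)·(-1) − (9)·(-14) = 134
since m = R²·145 − 134²:  R² = (17956 + -14331) / 145 = 25
R = √25 = 5  ⇒  r_B = 5 − 4 = 1

rB=1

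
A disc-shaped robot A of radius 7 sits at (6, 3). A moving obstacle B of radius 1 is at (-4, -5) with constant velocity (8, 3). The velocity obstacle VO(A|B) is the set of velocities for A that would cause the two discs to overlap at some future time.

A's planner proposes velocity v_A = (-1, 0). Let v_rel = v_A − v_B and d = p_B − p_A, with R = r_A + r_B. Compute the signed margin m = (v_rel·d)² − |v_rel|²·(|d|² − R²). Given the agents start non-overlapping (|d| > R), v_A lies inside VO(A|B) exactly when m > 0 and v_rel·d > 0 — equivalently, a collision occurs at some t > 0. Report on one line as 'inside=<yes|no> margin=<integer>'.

d = (-10, -8),  |d|² = 164;  R = 7+1 = 8,  c = 164−8² = 100
v_rel = (-9, -3),  |v_rel|² = 90;  v_rel·d = (-9)·(-10) + (-3)·(-8) = 114
90·t² − 228·t + 100 = 0  ⇒  m = 114² − 90·100 = 3996
m = 3996 > 0,  v_rel·d = 114 > 0  ⇒  inside

inside=yes margin=3996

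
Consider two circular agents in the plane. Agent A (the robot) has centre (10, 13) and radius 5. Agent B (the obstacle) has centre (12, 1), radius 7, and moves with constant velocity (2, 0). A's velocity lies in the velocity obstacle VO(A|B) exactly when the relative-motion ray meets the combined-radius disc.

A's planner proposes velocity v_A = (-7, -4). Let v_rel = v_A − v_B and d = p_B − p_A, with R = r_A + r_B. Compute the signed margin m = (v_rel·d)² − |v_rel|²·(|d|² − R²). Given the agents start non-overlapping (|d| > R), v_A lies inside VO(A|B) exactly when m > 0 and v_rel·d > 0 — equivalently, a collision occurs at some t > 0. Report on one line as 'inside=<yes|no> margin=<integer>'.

d = (2, -12),  |d|² = 148;  R = 5+7 = 12,  c = 148−12² = 4
v_rel = (-9, -4),  |v_rel|² = 97;  v_rel·d = (-9)·(2) + (-4)·(-12) = 30
97·t² − 60·t + 4 = 0  ⇒  m = 30² − 97·4 = 512
m = 512 > 0,  v_rel·d = 30 > 0  ⇒  inside

inside=yes margin=512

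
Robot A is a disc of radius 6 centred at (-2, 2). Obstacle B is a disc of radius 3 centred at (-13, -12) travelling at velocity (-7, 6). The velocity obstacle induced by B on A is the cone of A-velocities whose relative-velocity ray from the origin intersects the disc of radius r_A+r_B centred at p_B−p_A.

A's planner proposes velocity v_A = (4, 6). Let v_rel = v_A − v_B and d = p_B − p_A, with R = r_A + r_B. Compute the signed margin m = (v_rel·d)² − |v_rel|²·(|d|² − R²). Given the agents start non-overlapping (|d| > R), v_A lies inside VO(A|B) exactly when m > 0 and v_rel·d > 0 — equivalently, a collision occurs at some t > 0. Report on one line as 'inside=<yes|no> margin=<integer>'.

d = (-11, -14),  |d|² = 317;  R = 6+3 = 9,  c = 317−9² = 236
v_rel = (11, 0),  |v_rel|² = 121;  v_rel·d = (11)·(-11) + (0)·(-14) = -121
121·t² + 242·t + 236 = 0  ⇒  m = (-121)² − 121·236 = -13915
m = -13915 < 0,  v_rel·d = -121 < 0  ⇒  outside

inside=no margin=-13915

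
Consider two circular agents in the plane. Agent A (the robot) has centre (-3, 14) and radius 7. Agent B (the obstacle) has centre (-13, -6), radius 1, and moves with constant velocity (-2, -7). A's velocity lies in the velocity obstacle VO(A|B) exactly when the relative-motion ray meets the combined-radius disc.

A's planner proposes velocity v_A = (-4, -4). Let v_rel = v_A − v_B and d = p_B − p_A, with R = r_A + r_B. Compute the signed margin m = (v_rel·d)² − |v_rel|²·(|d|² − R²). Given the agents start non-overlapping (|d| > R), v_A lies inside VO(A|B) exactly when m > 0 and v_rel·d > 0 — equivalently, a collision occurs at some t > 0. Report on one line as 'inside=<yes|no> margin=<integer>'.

d = (-10, -20),  |d|² = 500;  R = 7+1 = 8,  c = 500−8² = 436
v_rel = (-2, 3),  |v_rel|² = 13;  v_rel·d = (-2)·(-10) + (3)·(-20) = -40
13·t² + 80·t + 436 = 0  ⇒  m = (-40)² − 13·436 = -4068
m = -4068 < 0,  v_rel·d = -40 < 0  ⇒  outside

inside=no margin=-4068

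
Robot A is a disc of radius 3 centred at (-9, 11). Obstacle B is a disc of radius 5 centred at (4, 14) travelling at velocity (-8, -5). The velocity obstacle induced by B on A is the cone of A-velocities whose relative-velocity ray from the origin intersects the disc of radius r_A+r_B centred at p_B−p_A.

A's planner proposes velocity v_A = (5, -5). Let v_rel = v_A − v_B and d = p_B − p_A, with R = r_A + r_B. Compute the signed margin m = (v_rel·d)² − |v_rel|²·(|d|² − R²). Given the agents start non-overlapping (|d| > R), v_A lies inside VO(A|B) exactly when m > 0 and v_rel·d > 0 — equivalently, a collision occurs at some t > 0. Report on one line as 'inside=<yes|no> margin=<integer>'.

d = (13, 3),  |d|² = 178;  R = 3+5 = 8,  c = 178−8² = 114
v_rel = (13, 0),  |v_rel|² = 169;  v_rel·d = (13)·(13) + (0)·(3) = 169
169·t² − 338·t + 114 = 0  ⇒  m = 169² − 169·114 = 9295
m = 9295 > 0,  v_rel·d = 169 > 0  ⇒  inside

inside=yes margin=9295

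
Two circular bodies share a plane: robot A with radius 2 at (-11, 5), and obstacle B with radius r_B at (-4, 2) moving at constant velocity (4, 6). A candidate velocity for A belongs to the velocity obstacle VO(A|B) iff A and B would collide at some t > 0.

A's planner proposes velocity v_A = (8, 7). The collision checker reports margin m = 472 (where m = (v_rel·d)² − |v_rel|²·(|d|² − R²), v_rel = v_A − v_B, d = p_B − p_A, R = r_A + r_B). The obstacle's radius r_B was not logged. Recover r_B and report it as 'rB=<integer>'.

m = 472
d = (7, -3);  v_rel = (4, 1),  |v_rel|² = 17
v_rel×d = (4)·(-3) − (1)·(7) = -19
since m = R²·17 − (-19)²:  R² = (361 + 472) / 17 = 49
R = √49 = 7  ⇒  r_B = 7 − 2 = 5

rB=5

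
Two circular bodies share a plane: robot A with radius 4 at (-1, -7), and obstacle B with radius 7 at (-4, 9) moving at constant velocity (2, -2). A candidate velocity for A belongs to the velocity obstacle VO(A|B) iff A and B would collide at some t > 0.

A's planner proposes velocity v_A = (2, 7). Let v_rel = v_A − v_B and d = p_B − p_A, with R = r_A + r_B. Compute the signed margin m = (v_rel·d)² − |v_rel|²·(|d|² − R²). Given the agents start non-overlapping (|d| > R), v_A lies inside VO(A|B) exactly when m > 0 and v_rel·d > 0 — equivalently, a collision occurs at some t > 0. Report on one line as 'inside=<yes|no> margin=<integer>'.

d = (-3, 16),  |d|² = 265;  R = 4+7 = 11,  c = 265−11² = 144
v_rel = (0, 9),  |v_rel|² = 81;  v_rel·d = (0)·(-3) + (9)·(16) = 144
81·t² − 288·t + 144 = 0  ⇒  m = 144² − 81·144 = 9072
m = 9072 > 0,  v_rel·d = 144 > 0  ⇒  inside

inside=yes margin=9072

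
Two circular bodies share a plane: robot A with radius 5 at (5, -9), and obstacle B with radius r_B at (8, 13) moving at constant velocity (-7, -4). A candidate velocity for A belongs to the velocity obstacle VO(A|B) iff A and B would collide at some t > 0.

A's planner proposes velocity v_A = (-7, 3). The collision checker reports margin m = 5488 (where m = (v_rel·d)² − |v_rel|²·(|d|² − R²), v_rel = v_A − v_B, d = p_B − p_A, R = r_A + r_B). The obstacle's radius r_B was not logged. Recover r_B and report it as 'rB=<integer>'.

m = 5488
d = (3, 22);  v_rel = (0, 7),  |v_rel|² = 49
v_rel×d = (0)·(22) − (7)·(3) = -21
since m = R²·49 − (-21)²:  R² = (441 + 5488) / 49 = 121
R = √121 = 11  ⇒  r_B = 11 − 5 = 6

rB=6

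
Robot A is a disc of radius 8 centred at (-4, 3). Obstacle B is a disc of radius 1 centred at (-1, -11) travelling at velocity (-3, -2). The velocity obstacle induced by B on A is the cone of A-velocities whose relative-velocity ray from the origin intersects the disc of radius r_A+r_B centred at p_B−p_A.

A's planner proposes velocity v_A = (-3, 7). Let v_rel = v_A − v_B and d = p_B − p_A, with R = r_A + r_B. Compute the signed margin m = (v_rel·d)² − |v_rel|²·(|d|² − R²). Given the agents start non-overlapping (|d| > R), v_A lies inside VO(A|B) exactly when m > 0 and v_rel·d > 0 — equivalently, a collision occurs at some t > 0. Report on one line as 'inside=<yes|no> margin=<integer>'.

d = (3, -14),  |d|² = 205;  R = 8+1 = 9,  c = 205−9² = 124
v_rel = (0, 9),  |v_rel|² = 81;  v_rel·d = (0)·(3) + (9)·(-14) = -126
81·t² + 252·t + 124 = 0  ⇒  m = (-126)² − 81·124 = 5832
m = 5832 > 0,  v_rel·d = -126 < 0  ⇒  outside

inside=no margin=5832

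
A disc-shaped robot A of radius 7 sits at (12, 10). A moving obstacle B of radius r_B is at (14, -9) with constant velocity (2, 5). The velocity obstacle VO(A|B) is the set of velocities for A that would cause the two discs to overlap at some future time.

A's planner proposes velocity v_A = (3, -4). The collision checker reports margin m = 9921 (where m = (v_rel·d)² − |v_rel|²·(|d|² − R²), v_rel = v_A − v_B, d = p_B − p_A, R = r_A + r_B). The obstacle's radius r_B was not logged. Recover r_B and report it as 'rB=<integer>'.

m = 9921
d = (2, -19);  v_rel = (1, -9),  |v_rel|² = 82
v_rel×d = (1)·(-19) − (-9)·(2) = -1
since m = R²·82 − (-1)²:  R² = (1 + 9921) / 82 = 121
R = √121 = 11  ⇒  r_B = 11 − 7 = 4

rB=4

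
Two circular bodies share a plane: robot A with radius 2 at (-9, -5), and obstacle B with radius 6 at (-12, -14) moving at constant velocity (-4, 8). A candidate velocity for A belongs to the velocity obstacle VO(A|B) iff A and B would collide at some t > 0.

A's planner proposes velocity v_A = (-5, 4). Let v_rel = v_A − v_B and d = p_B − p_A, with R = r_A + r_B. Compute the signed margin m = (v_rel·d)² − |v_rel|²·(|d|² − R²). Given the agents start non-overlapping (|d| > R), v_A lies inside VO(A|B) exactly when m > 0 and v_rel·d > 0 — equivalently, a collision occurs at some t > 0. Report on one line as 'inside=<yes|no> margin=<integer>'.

d = (-3, -9),  |d|² = 90;  R = 2+6 = 8,  c = 90−8² = 26
v_rel = (-1, -4),  |v_rel|² = 17;  v_rel·d = (-1)·(-3) + (-4)·(-9) = 39
17·t² − 78·t + 26 = 0  ⇒  m = 39² − 17·26 = 1079
m = 1079 > 0,  v_rel·d = 39 > 0  ⇒  inside

inside=yes margin=1079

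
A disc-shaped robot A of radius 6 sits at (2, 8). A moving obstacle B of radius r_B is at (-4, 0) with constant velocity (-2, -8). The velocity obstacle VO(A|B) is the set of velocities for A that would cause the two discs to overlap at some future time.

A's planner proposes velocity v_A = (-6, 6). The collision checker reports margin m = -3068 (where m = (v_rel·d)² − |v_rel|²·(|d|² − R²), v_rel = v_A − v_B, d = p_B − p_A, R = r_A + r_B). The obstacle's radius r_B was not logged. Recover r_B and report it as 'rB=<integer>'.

m = -3068
d = (-6, -8);  v_rel = (-4, 14),  |v_rel|² = 212
v_rel×d = (-4)·(-8) − (14)·(-6) = 116
since m = R²·212 − 116²:  R² = (13456 + -3068) / 212 = 49
R = √49 = 7  ⇒  r_B = 7 − 6 = 1

rB=1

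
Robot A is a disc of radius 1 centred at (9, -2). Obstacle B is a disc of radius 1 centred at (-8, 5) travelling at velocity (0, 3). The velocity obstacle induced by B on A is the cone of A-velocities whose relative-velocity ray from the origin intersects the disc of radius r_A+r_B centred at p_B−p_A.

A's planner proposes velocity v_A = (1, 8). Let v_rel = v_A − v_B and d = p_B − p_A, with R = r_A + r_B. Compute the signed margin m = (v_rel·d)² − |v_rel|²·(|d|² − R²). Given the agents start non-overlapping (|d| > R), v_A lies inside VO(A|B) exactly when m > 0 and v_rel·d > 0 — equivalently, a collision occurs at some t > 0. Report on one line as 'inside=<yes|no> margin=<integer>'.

d = (-17, 7),  |d|² = 338;  R = 1+1 = 2,  c = 338−2² = 334
v_rel = (1, 5),  |v_rel|² = 26;  v_rel·d = (1)·(-17) + (5)·(7) = 18
26·t² − 36·t + 334 = 0  ⇒  m = 18² − 26·334 = -8360
m = -8360 < 0,  v_rel·d = 18 > 0  ⇒  outside

inside=no margin=-8360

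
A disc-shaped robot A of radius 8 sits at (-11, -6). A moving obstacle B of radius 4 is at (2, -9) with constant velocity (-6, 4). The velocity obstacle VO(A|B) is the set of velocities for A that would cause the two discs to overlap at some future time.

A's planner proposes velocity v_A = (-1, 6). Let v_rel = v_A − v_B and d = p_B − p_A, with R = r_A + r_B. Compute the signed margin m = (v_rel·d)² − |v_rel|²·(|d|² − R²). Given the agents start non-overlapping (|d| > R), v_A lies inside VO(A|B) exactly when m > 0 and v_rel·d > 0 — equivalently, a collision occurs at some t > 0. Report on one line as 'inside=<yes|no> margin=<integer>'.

d = (13, -3),  |d|² = 178;  R = 8+4 = 12,  c = 178−12² = 34
v_rel = (5, 2),  |v_rel|² = 29;  v_rel·d = (5)·(13) + (2)·(-3) = 59
29·t² − 118·t + 34 = 0  ⇒  m = 59² − 29·34 = 2495
m = 2495 > 0,  v_rel·d = 59 > 0  ⇒  inside

inside=yes margin=2495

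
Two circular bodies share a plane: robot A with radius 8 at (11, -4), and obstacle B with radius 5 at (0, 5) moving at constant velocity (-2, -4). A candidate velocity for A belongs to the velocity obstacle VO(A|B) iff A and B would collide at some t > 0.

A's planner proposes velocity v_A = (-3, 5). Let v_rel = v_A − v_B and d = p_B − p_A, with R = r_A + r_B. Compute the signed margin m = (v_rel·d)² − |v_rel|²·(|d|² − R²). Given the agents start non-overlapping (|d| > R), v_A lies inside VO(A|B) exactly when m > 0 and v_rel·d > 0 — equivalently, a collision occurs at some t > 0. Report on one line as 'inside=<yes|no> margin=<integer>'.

d = (-11, 9),  |d|² = 202;  R = 8+5 = 13,  c = 202−13² = 33
v_rel = (-1, 9),  |v_rel|² = 82;  v_rel·d = (-1)·(-11) + (9)·(9) = 92
82·t² − 184·t + 33 = 0  ⇒  m = 92² − 82·33 = 5758
m = 5758 > 0,  v_rel·d = 92 > 0  ⇒  inside

inside=yes margin=5758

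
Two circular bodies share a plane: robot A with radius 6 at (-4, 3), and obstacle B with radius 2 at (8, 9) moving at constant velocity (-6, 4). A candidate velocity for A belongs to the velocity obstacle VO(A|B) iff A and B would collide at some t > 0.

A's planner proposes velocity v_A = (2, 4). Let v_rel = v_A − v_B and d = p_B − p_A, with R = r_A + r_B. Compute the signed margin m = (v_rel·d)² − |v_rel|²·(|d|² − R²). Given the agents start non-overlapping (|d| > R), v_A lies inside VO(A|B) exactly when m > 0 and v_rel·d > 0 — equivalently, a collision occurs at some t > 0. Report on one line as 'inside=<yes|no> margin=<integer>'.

d = (12, 6),  |d|² = 180;  R = 6+2 = 8,  c = 180−8² = 116
v_rel = (8, 0),  |v_rel|² = 64;  v_rel·d = (8)·(12) + (0)·(6) = 96
64·t² − 192·t + 116 = 0  ⇒  m = 96² − 64·116 = 1792
m = 1792 > 0,  v_rel·d = 96 > 0  ⇒  inside

inside=yes margin=1792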